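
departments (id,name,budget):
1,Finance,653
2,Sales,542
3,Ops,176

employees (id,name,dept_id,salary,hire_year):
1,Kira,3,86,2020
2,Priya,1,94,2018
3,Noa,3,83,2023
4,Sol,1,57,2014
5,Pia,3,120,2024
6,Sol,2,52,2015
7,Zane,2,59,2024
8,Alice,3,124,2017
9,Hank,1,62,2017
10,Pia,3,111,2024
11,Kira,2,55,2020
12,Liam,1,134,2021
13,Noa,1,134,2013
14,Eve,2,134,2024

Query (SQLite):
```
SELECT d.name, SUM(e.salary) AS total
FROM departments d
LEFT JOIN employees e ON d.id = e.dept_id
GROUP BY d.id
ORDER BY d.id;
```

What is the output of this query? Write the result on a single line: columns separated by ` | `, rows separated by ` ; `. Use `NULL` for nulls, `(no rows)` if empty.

Finance | 481 ; Sales | 300 ; Ops | 524

LEFT JOIN keeps every departments row; unmatched ones get NULL for employees columns.
Group by departments.id and compute SUM(e.salary). SUM over an all-NULL group is NULL.
  1: ids {2, 4, 9, 12, 13} → SUM(e.salary)=481
  2: ids {6, 7, 11, 14} → SUM(e.salary)=300
  3: ids {1, 3, 5, 8, 10} → SUM(e.salary)=524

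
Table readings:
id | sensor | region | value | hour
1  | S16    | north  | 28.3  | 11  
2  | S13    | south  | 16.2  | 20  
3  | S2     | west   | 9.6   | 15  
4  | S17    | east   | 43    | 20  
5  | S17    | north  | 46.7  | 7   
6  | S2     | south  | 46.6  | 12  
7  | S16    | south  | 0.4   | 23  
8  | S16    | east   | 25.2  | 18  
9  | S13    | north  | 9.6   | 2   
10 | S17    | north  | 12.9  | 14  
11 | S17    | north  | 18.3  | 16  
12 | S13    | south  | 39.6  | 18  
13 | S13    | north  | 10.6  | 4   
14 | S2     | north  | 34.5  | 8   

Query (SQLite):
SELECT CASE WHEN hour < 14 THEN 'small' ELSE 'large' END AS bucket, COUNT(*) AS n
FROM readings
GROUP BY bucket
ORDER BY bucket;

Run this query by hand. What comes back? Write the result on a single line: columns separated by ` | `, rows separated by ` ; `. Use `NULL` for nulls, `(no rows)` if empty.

Bucket rows by hour < 14 → 'small' else 'large'; count each bucket.

large | 8 ; small | 6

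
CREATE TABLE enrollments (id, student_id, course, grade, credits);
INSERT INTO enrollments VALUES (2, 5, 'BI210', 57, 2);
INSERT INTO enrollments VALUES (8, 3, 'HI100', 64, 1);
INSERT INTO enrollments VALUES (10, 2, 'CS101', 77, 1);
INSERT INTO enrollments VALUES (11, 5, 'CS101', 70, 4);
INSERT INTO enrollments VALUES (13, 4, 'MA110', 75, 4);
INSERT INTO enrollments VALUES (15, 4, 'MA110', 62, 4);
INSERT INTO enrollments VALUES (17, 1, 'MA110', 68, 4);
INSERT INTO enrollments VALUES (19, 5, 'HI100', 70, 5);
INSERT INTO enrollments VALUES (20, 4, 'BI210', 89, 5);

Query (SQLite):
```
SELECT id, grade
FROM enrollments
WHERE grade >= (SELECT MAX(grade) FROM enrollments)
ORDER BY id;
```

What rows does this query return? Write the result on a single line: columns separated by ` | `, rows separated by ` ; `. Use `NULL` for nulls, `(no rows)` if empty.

20 | 89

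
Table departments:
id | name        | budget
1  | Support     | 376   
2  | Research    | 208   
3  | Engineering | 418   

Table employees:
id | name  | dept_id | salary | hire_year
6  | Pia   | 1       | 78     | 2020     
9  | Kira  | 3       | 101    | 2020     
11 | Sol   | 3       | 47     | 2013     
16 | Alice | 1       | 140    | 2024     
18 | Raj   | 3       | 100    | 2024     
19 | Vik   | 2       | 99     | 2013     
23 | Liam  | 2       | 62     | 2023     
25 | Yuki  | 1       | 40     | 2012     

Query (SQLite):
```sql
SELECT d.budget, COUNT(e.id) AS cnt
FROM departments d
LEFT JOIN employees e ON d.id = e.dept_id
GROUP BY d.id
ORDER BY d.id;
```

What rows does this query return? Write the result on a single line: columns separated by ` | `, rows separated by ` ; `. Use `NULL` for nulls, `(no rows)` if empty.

376 | 3 ; 208 | 2 ; 418 | 3

LEFT JOIN keeps every departments row; unmatched ones get NULL for employees columns.
Group by departments.id and compute COUNT(e.id). COUNT(col) of an all-NULL group is 0.
  1: ids {6, 16, 25} → COUNT(e.id)=3
  2: ids {19, 23} → COUNT(e.id)=2
  3: ids {9, 11, 18} → COUNT(e.id)=3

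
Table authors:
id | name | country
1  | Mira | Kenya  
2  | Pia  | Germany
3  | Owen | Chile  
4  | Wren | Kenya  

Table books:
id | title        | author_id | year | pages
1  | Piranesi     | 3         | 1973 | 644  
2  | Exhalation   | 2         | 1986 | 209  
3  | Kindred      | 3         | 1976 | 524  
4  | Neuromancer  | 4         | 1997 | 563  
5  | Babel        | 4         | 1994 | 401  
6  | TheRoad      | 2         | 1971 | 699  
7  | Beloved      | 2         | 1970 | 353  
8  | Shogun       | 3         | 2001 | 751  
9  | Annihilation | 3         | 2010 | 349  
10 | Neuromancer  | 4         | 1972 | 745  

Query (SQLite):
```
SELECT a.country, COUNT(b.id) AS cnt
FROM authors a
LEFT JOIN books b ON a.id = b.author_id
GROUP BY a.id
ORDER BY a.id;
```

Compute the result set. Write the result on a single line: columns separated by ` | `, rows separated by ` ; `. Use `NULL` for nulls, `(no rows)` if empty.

Kenya | 0 ; Germany | 3 ; Chile | 4 ; Kenya | 3

LEFT JOIN keeps every authors row; unmatched ones get NULL for books columns.
Group by authors.id and compute COUNT(b.id). COUNT(col) of an all-NULL group is 0.
  1: ids {—} → COUNT(b.id)=0
  2: ids {2, 6, 7} → COUNT(b.id)=3
  3: ids {1, 3, 8, 9} → COUNT(b.id)=4
  4: ids {4, 5, 10} → COUNT(b.id)=3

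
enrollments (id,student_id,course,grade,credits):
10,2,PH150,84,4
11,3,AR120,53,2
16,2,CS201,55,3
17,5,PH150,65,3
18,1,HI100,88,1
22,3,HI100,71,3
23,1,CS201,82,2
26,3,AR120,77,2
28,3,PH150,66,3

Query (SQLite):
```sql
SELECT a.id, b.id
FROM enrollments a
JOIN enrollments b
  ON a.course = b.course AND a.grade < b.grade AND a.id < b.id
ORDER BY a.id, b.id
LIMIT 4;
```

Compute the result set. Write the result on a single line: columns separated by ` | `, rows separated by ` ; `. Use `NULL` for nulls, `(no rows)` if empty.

11 | 26 ; 16 | 23 ; 17 | 28

Pairs (a,b) with same course, a.grade < b.grade, a.id < b.id.
course groups: AR120:{11,26} CS201:{16,23} HI100:{18,22} PH150:{10,17,28}
Ordered by (a.id, b.id); first 4.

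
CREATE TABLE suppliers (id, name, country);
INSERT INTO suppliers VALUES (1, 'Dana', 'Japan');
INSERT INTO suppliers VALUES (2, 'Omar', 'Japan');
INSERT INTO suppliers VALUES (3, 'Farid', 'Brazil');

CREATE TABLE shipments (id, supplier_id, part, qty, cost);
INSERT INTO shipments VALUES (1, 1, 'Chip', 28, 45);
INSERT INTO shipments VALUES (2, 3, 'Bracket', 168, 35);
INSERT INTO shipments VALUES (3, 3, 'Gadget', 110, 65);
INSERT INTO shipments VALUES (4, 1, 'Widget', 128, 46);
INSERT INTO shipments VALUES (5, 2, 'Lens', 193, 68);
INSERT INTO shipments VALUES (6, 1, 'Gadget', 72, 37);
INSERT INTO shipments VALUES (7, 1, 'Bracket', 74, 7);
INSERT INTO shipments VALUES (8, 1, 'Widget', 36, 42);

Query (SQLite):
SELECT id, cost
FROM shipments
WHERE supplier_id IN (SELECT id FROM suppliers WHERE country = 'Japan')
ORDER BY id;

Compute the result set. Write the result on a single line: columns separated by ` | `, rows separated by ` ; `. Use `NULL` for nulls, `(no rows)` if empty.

1 | 45 ; 4 | 46 ; 5 | 68 ; 6 | 37 ; 7 | 7 ; 8 | 42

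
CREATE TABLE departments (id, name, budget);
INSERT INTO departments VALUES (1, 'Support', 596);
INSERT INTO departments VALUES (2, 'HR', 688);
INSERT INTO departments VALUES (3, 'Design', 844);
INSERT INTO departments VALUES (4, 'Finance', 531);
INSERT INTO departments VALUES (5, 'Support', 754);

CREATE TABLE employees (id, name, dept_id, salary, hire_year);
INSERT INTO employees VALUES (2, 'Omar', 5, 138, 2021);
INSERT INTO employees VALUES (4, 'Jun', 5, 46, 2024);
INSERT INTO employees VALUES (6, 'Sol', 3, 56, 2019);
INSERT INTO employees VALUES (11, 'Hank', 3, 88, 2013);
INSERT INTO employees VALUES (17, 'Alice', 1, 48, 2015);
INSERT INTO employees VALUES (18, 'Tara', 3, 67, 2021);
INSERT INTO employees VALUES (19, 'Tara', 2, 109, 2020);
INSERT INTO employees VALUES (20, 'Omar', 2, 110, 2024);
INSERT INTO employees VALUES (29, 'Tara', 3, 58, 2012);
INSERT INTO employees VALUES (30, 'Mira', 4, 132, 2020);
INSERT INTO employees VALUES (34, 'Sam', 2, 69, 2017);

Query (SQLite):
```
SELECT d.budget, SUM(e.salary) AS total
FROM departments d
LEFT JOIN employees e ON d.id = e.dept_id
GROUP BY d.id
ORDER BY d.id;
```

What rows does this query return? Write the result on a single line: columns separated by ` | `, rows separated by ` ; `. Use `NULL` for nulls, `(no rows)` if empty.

LEFT JOIN keeps every departments row; unmatched ones get NULL for employees columns.
Group by departments.id and compute SUM(e.salary). SUM over an all-NULL group is NULL.
  1: ids {17} → SUM(e.salary)=48
  2: ids {19, 20, 34} → SUM(e.salary)=288
  3: ids {6, 11, 18, 29} → SUM(e.salary)=269
  4: ids {30} → SUM(e.salary)=132
  5: ids {2, 4} → SUM(e.salary)=184

596 | 48 ; 688 | 288 ; 844 | 269 ; 531 | 132 ; 754 | 184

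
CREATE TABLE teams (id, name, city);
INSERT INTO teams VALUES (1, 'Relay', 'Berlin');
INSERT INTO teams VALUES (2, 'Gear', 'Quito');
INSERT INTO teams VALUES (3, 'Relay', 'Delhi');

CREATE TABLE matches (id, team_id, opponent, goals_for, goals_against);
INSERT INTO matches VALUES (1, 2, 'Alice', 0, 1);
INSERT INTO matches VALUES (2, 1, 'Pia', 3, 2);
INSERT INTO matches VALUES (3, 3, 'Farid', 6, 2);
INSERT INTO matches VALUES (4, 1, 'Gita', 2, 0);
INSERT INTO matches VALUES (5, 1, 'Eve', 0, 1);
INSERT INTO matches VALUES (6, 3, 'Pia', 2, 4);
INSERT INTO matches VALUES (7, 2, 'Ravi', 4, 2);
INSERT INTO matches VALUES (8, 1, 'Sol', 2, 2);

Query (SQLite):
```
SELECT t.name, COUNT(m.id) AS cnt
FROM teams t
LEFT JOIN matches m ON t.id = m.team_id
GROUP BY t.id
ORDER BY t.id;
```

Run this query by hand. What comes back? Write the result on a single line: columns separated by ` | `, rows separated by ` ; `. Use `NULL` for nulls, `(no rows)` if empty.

LEFT JOIN keeps every teams row; unmatched ones get NULL for matches columns.
Group by teams.id and compute COUNT(m.id). COUNT(col) of an all-NULL group is 0.
  1: ids {2, 4, 5, 8} → COUNT(m.id)=4
  2: ids {1, 7} → COUNT(m.id)=2
  3: ids {3, 6} → COUNT(m.id)=2

Relay | 4 ; Gear | 2 ; Relay | 2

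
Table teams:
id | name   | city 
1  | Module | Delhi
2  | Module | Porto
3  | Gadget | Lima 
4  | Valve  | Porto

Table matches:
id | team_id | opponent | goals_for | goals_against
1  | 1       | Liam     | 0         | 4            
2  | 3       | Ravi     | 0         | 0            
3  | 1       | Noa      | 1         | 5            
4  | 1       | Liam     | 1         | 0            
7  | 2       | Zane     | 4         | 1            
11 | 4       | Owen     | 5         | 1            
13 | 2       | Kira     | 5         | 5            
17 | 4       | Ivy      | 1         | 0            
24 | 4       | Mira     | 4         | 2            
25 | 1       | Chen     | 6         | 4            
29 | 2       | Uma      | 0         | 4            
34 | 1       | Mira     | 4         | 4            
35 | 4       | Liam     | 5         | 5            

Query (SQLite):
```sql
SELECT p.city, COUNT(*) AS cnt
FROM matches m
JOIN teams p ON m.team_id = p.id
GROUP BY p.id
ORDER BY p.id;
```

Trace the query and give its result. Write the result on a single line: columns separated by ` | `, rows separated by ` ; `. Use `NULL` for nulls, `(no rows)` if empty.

Delhi | 5 ; Porto | 3 ; Lima | 1 ; Porto | 4

Join each matches row to its teams via team_id.
Group joined rows by teams.id; compute COUNT(*) per group.
  1: ids {1, 3, 4, 25, 34} → COUNT(*)=5
  2: ids {7, 13, 29} → COUNT(*)=3
  3: ids {2} → COUNT(*)=1
  4: ids {11, 17, 24, 35} → COUNT(*)=4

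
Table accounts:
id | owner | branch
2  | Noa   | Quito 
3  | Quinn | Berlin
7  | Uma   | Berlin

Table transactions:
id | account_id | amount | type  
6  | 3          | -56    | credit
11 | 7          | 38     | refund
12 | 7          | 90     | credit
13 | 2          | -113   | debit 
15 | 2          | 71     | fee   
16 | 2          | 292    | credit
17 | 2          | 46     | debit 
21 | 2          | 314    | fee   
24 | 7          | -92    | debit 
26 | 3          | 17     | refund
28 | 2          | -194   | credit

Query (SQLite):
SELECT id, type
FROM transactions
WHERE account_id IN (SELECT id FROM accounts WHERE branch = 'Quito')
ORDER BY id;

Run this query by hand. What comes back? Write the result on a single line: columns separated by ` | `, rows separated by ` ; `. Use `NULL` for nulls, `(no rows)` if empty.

Inner query: accounts.id where branch = 'Quito'.
Outer: keep transactions rows whose account_id is in that set.
Inner query → {2}

13 | debit ; 15 | fee ; 16 | credit ; 17 | debit ; 21 | fee ; 28 | credit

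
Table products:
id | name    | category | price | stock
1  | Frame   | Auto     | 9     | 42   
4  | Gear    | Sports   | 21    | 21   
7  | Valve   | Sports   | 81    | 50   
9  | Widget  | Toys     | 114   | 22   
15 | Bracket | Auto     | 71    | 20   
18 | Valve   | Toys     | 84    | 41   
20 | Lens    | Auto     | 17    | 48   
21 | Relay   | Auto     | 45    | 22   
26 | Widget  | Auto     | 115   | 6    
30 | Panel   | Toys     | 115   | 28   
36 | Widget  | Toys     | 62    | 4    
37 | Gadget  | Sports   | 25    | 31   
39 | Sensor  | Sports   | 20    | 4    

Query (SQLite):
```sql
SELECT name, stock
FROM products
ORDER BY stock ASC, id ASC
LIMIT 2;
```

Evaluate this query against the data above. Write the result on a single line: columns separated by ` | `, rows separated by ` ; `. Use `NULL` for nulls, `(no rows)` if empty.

Widget | 4 ; Sensor | 4

Sort by stock asc, tiebreak id asc: (4, id=36), (4, id=39), (6, id=26), (20, id=15), (21, id=4) …. Take first 2.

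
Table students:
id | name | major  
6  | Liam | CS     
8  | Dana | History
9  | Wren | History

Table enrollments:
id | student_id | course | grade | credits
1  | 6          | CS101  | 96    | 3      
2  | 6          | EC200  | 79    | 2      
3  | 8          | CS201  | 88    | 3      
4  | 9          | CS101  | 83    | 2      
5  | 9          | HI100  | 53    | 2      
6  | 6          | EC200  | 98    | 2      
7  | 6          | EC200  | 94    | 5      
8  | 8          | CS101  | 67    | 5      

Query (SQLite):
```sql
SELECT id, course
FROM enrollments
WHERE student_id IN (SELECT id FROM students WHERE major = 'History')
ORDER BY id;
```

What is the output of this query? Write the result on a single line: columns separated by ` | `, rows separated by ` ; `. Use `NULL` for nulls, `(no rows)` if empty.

Inner query: students.id where major = 'History'.
Outer: keep enrollments rows whose student_id is in that set.
Inner query → {8, 9}

3 | CS201 ; 4 | CS101 ; 5 | HI100 ; 8 | CS101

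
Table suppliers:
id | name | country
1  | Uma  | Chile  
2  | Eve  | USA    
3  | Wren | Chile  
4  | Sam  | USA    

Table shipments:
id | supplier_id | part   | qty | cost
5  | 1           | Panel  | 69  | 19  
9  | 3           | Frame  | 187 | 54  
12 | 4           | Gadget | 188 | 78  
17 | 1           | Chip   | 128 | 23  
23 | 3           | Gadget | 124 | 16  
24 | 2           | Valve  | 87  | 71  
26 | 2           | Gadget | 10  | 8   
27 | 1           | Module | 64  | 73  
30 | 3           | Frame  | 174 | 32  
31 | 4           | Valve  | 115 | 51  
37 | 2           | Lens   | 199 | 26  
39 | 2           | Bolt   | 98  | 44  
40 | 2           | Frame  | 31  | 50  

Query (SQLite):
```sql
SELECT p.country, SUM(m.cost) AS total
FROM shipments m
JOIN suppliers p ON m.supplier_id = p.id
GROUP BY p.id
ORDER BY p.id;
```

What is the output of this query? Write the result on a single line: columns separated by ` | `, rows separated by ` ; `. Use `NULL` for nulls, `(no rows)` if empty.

Chile | 115 ; USA | 199 ; Chile | 102 ; USA | 129

Join each shipments row to its suppliers via supplier_id.
Group joined rows by suppliers.id; compute SUM(m.cost) per group.
  1: ids {5, 17, 27} → SUM(m.cost)=115
  2: ids {24, 26, 37, 39, 40} → SUM(m.cost)=199
  3: ids {9, 23, 30} → SUM(m.cost)=102
  4: ids {12, 31} → SUM(m.cost)=129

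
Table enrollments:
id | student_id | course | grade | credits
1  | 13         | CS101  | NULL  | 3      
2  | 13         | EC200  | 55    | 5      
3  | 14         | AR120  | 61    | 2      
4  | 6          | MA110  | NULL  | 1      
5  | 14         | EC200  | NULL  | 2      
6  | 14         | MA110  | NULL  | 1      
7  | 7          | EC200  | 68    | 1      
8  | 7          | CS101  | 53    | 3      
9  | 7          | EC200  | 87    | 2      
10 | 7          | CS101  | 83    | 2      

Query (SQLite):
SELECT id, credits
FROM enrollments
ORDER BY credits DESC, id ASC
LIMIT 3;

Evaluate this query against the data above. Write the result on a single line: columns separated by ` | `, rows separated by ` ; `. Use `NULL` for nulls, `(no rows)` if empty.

2 | 5 ; 1 | 3 ; 8 | 3

Sort by credits desc, tiebreak id asc: (5, id=2), (3, id=1), (3, id=8), (2, id=3), (2, id=5), (2, id=9) …. Take first 3.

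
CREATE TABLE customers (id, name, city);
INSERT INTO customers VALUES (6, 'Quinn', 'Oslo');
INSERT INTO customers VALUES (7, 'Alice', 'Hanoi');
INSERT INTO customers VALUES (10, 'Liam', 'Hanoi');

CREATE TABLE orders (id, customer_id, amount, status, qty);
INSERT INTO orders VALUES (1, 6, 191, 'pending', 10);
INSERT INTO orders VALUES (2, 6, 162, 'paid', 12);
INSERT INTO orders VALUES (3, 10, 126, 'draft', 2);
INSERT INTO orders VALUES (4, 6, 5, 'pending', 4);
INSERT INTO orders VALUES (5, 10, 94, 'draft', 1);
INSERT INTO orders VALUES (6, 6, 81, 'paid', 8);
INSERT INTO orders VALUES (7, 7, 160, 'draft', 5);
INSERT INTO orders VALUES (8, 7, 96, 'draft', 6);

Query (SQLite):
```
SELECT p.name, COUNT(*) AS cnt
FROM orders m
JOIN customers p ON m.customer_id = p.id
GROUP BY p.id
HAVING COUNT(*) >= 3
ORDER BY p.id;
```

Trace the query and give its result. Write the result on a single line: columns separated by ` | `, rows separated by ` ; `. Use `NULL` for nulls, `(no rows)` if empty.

Quinn | 4

Join each orders row to its customers via customer_id.
Group joined rows by customers.id; compute COUNT(*) per group.
HAVING: keep groups with count ≥ 3.
  6: ids {1, 2, 4, 6} → COUNT(*)=4
  7: ids {7, 8} → COUNT(*)=2
  10: ids {3, 5} → COUNT(*)=2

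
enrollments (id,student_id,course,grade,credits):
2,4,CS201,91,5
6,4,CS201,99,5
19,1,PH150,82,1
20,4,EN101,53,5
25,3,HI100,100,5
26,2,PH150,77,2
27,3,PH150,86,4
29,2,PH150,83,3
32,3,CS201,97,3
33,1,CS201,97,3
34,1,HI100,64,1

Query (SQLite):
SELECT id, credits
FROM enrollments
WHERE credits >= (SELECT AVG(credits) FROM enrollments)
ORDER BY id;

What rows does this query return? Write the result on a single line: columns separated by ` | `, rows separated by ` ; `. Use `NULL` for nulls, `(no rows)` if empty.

2 | 5 ; 6 | 5 ; 20 | 5 ; 25 | 5 ; 27 | 4

Scalar subquery: AVG(credits) over all enrollments rows = 3.363636 (≈; comparison uses full precision).
Keep rows where credits >= that value.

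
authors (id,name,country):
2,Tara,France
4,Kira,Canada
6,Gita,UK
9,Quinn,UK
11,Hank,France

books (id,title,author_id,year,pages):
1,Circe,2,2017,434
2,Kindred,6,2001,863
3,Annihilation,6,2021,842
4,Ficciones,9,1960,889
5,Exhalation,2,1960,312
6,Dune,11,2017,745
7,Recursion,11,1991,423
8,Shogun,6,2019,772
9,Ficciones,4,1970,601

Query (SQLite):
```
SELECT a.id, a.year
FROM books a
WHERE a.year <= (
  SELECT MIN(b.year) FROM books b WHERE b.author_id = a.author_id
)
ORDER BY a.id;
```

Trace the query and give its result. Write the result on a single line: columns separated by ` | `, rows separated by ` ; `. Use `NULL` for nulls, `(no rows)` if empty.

For each books row a, compute MIN(year) over rows sharing a.author_id.
Keep row a if a.year <= that per-group MIN.
  author_id=2: MIN(year) = 1960
  author_id=4: MIN(year) = 1970
  author_id=6: MIN(year) = 2001
  author_id=9: MIN(year) = 1960
  author_id=11: MIN(year) = 1991

2 | 2001 ; 4 | 1960 ; 5 | 1960 ; 7 | 1991 ; 9 | 1970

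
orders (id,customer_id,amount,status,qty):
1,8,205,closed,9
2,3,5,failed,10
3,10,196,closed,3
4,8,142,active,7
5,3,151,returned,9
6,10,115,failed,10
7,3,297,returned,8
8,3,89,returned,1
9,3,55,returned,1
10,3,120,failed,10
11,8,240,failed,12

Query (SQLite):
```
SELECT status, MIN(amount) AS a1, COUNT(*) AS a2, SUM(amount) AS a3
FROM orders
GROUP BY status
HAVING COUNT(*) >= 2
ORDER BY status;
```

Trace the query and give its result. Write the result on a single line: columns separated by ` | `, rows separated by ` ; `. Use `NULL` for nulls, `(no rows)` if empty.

closed | 196 | 2 | 401 ; failed | 5 | 4 | 480 ; returned | 55 | 4 | 592

Group orders by status.
Per group compute: MIN(amount), COUNT(*), SUM(amount).
HAVING: drop groups with fewer than 2 rows.
  active: ids {4} → MIN(amount)=142, COUNT(*)=1, SUM(amount)=142
  closed: ids {1, 3} → MIN(amount)=196, COUNT(*)=2, SUM(amount)=401
  failed: ids {2, 6, 10, 11} → MIN(amount)=5, COUNT(*)=4, SUM(amount)=480
  returned: ids {5, 7, 8, 9} → MIN(amount)=55, COUNT(*)=4, SUM(amount)=592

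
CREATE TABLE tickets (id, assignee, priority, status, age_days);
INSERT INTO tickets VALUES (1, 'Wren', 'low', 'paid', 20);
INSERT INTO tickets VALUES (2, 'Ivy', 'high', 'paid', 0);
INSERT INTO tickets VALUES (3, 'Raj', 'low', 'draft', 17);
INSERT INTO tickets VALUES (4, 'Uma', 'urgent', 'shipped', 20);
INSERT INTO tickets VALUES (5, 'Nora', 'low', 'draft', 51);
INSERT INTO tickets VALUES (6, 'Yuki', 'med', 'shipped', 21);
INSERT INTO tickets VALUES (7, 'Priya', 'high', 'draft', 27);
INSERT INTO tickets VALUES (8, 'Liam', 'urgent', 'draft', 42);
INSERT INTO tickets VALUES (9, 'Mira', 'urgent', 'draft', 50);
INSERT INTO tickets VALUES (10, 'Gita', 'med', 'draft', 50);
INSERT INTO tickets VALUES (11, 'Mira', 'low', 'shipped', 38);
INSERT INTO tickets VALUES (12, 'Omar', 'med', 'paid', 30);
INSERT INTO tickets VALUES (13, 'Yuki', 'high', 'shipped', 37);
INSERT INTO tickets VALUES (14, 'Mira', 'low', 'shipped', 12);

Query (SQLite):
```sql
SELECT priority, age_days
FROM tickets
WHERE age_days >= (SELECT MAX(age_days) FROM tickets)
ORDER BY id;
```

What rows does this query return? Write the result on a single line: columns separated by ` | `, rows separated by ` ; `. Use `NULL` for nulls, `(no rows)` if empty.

Scalar subquery: MAX(age_days) over all tickets rows = 51.
Keep rows where age_days >= that value.

low | 51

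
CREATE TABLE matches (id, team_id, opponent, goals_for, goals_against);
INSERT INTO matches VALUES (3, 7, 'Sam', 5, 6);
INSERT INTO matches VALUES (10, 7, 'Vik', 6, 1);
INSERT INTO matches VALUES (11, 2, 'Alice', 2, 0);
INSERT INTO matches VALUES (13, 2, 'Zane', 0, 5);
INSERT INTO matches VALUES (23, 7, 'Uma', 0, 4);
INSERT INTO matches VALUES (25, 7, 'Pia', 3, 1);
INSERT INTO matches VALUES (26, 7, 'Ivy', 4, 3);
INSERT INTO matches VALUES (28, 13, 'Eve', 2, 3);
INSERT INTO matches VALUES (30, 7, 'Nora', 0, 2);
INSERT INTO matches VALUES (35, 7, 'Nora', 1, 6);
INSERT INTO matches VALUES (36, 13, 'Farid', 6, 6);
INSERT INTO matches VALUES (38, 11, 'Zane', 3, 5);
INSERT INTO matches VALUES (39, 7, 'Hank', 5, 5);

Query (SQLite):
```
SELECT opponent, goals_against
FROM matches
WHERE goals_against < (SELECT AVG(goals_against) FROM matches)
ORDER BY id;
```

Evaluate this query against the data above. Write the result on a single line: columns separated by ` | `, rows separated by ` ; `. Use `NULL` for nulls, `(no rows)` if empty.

Scalar subquery: AVG(goals_against) over all matches rows = 3.615385 (≈; comparison uses full precision).
Keep rows where goals_against < that value.

Vik | 1 ; Alice | 0 ; Pia | 1 ; Ivy | 3 ; Eve | 3 ; Nora | 2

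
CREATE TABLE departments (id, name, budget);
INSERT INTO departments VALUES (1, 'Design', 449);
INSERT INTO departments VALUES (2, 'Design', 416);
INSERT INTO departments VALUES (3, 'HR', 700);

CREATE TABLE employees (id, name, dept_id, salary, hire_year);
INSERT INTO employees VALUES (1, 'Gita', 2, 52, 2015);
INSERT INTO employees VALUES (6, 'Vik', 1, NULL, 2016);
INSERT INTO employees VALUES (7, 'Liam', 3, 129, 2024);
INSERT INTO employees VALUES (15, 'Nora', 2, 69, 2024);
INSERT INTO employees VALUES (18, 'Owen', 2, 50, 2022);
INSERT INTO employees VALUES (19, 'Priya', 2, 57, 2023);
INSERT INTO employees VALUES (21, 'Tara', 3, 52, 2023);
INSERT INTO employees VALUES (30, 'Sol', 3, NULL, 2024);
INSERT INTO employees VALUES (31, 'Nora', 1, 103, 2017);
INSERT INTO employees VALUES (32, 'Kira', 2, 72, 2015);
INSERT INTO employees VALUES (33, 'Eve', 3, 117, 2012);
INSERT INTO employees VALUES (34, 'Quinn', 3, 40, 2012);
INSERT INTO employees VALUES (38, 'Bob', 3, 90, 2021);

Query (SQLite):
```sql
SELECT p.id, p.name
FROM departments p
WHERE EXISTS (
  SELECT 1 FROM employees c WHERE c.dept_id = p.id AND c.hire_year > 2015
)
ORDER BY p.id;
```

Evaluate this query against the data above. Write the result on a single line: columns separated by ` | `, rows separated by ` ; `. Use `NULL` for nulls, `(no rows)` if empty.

For each departments row, check whether any employees with matching dept_id has hire_year > 2015.
Keep rows where that is true.

1 | Design ; 2 | Design ; 3 | HR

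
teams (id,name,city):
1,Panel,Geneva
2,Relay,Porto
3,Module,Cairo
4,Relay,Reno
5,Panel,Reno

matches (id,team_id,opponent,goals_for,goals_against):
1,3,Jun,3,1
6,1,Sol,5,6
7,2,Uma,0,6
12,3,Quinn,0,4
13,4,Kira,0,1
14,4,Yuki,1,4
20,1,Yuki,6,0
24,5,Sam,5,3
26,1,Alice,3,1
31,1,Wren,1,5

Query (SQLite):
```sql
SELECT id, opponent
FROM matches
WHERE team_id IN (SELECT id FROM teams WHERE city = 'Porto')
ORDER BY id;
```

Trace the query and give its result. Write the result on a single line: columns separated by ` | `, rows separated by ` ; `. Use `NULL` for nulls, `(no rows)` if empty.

Inner query: teams.id where city = 'Porto'.
Outer: keep matches rows whose team_id is in that set.
Inner query → {2}

7 | Uma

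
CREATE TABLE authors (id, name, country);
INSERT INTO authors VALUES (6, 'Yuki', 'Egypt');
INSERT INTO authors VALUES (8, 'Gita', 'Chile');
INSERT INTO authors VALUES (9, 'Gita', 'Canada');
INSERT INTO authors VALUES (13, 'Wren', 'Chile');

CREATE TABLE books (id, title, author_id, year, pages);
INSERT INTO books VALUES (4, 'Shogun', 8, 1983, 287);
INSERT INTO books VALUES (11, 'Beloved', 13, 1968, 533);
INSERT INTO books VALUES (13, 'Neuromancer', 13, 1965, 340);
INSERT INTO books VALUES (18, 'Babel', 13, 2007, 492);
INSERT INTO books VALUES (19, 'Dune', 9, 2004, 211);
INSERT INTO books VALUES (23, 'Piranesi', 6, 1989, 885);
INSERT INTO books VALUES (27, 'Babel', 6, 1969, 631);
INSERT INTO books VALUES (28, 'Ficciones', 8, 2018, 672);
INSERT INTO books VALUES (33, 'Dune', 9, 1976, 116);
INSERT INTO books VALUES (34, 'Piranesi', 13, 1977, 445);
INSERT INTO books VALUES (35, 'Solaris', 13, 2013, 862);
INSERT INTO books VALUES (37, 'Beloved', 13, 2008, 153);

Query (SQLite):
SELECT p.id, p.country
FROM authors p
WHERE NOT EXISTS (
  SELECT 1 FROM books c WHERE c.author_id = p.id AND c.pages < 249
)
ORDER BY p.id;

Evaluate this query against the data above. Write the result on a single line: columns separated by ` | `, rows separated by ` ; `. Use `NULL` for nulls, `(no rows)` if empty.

For each authors row, check whether any books with matching author_id has pages < 249.
Keep rows where that is false.

6 | Egypt ; 8 | Chile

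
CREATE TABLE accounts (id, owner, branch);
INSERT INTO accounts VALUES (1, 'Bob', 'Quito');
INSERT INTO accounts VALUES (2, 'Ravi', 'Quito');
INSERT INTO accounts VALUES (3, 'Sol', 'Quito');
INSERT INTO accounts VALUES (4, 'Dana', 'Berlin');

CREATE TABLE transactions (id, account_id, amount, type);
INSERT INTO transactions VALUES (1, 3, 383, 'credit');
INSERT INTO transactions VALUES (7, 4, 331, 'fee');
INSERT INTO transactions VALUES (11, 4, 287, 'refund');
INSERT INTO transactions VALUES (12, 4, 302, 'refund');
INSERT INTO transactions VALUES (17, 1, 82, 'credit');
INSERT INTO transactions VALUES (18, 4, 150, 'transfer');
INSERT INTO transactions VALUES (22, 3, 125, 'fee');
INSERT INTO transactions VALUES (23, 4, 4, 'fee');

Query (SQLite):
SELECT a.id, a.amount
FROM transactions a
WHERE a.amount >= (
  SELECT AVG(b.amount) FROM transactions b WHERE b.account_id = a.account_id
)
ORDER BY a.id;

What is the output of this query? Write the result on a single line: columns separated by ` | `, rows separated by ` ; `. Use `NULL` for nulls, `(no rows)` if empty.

1 | 383 ; 7 | 331 ; 11 | 287 ; 12 | 302 ; 17 | 82

For each transactions row a, compute AVG(amount) over rows sharing a.account_id.
Keep row a if a.amount >= that per-group AVG.
  account_id=1: AVG(amount) = 82.0
  account_id=3: AVG(amount) = 254.0
  account_id=4: AVG(amount) = 214.8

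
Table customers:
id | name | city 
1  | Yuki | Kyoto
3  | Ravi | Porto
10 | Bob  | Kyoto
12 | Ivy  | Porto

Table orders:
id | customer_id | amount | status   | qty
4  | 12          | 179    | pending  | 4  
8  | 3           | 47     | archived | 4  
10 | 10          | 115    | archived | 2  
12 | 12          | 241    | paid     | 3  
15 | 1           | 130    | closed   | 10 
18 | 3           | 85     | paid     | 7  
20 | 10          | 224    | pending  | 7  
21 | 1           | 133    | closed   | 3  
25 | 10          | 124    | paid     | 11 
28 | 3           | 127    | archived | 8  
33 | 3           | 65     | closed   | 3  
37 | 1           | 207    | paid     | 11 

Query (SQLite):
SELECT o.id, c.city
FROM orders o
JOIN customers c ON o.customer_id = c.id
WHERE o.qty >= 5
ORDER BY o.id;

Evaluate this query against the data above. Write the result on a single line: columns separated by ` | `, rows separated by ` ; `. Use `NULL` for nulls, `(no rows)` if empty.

15 | Kyoto ; 18 | Porto ; 20 | Kyoto ; 25 | Kyoto ; 28 | Porto ; 37 | Kyoto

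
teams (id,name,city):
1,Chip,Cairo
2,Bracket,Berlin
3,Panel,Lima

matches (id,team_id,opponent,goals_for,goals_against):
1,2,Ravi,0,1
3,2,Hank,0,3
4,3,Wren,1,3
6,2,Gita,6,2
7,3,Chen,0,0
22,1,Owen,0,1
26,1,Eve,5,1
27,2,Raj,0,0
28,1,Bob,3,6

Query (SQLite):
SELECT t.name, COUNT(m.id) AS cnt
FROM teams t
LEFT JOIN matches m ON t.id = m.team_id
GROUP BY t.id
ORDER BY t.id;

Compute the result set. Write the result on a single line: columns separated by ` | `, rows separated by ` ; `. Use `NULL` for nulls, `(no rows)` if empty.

Chip | 3 ; Bracket | 4 ; Panel | 2

LEFT JOIN keeps every teams row; unmatched ones get NULL for matches columns.
Group by teams.id and compute COUNT(m.id). COUNT(col) of an all-NULL group is 0.
  1: ids {22, 26, 28} → COUNT(m.id)=3
  2: ids {1, 3, 6, 27} → COUNT(m.id)=4
  3: ids {4, 7} → COUNT(m.id)=2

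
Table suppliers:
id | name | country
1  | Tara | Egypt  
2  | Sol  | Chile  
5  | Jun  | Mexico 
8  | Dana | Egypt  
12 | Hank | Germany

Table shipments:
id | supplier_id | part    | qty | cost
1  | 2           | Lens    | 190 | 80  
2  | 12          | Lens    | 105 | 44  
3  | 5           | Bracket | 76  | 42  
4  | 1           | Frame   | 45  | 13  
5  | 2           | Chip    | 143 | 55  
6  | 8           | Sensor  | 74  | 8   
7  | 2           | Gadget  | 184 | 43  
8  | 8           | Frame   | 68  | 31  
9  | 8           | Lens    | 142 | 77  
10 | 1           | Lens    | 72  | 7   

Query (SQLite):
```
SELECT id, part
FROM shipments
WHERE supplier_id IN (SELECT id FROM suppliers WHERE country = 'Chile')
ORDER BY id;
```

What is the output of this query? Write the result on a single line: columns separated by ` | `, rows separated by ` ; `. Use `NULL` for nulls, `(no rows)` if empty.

1 | Lens ; 5 | Chip ; 7 | Gadget

Inner query: suppliers.id where country = 'Chile'.
Outer: keep shipments rows whose supplier_id is in that set.
Inner query → {2}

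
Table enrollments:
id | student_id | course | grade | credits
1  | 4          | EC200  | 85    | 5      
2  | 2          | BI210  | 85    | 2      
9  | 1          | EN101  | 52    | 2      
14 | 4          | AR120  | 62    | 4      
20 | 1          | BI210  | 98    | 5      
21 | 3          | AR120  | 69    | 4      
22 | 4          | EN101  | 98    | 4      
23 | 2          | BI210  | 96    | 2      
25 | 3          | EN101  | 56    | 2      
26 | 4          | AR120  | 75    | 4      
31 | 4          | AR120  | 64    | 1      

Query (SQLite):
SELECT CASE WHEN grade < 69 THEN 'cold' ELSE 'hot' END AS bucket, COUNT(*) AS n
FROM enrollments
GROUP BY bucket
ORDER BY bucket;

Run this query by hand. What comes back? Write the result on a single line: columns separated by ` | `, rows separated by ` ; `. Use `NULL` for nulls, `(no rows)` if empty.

Bucket rows by grade < 69 → 'cold' else 'hot'; count each bucket.

cold | 4 ; hot | 7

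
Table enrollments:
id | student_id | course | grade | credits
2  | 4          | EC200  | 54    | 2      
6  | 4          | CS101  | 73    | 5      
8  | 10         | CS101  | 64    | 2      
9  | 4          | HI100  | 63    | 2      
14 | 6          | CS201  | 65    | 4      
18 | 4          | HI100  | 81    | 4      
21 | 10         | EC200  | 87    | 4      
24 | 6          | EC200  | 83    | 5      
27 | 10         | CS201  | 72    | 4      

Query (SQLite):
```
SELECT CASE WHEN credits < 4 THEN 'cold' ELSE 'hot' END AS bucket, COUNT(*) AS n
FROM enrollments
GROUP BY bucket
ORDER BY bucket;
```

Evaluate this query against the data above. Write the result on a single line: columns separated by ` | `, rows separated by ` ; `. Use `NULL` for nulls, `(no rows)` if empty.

cold | 3 ; hot | 6

Bucket rows by credits < 4 → 'cold' else 'hot'; count each bucket.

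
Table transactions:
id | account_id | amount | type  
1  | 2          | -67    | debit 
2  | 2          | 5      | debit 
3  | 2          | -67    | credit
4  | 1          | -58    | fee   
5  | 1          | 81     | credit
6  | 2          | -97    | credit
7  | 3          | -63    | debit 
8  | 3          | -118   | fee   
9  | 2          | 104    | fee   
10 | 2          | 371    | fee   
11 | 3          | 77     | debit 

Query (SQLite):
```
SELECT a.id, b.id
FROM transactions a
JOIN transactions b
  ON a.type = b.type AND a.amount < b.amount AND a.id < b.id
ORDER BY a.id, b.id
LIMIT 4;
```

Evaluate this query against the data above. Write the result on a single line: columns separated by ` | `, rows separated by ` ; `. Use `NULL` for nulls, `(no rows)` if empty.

1 | 2 ; 1 | 7 ; 1 | 11 ; 2 | 11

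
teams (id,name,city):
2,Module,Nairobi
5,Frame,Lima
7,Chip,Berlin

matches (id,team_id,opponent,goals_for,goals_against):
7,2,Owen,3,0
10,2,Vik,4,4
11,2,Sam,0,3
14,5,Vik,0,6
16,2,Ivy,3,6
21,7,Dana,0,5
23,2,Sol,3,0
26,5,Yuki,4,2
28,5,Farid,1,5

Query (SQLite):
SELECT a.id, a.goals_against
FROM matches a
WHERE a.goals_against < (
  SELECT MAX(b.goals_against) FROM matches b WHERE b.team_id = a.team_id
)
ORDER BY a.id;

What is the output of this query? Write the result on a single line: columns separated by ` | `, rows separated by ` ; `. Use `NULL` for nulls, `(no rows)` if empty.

7 | 0 ; 10 | 4 ; 11 | 3 ; 23 | 0 ; 26 | 2 ; 28 | 5

For each matches row a, compute MAX(goals_against) over rows sharing a.team_id.
Keep row a if a.goals_against < that per-group MAX.
  team_id=2: MAX(goals_against) = 6
  team_id=5: MAX(goals_against) = 6
  team_id=7: MAX(goals_against) = 5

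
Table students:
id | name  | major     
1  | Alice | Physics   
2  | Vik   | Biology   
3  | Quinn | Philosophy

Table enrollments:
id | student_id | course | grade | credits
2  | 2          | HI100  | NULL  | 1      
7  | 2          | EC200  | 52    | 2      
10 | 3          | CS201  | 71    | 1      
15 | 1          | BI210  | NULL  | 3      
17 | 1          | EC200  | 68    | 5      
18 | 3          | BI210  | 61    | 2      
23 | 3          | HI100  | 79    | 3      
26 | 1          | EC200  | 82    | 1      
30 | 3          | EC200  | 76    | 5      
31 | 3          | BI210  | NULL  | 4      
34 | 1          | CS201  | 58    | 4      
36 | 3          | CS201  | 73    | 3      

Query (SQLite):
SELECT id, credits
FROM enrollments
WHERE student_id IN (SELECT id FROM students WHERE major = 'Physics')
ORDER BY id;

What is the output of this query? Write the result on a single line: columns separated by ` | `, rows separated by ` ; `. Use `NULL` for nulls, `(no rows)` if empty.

15 | 3 ; 17 | 5 ; 26 | 1 ; 34 | 4

Inner query: students.id where major = 'Physics'.
Outer: keep enrollments rows whose student_id is in that set.
Inner query → {1}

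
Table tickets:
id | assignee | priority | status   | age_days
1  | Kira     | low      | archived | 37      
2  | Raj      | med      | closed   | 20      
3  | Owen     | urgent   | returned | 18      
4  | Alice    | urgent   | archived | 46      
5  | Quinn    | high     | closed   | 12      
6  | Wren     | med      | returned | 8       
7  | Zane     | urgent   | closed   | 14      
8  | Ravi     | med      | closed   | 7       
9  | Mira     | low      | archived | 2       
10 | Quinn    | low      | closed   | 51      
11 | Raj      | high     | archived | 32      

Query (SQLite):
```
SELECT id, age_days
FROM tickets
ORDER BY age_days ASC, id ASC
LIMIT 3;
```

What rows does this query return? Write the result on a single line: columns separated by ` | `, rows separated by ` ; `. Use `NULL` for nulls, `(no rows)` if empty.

9 | 2 ; 8 | 7 ; 6 | 8

Sort by age_days asc, tiebreak id asc: (2, id=9), (7, id=8), (8, id=6), (12, id=5), (14, id=7), (18, id=3) …. Take first 3.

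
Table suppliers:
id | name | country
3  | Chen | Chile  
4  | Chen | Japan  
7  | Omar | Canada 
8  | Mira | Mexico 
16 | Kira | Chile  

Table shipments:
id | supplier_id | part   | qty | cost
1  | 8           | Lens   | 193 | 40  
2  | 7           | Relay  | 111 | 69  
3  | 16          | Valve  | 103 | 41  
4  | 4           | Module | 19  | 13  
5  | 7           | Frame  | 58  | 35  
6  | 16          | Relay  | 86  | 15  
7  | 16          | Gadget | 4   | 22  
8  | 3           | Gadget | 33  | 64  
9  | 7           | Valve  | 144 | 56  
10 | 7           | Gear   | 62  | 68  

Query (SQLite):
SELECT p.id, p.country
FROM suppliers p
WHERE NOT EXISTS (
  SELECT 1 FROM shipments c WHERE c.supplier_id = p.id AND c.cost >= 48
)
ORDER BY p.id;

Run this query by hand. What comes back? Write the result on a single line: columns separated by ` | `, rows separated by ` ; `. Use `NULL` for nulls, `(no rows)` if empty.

For each suppliers row, check whether any shipments with matching supplier_id has cost >= 48.
Keep rows where that is false.

4 | Japan ; 8 | Mexico ; 16 | Chile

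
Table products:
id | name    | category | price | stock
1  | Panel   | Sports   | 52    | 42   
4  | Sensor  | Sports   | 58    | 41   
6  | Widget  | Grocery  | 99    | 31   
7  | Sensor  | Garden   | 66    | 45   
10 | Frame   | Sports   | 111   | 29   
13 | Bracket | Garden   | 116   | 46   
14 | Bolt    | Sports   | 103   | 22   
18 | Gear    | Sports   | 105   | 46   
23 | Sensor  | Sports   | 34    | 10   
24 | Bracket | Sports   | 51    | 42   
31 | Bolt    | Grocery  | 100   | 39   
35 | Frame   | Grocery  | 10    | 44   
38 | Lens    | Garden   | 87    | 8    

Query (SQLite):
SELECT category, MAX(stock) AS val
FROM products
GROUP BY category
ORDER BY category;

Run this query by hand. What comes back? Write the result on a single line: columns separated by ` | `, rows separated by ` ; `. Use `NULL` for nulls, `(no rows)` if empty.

Partition products by category; compute MAX(stock) within each group.
  Garden: ids {7, 13, 38} → MAX(stock)=46
  Grocery: ids {6, 31, 35} → MAX(stock)=44
  Sports: ids {1, 4, 10, 14, 18, 23, 24} → MAX(stock)=46

Garden | 46 ; Grocery | 44 ; Sports | 46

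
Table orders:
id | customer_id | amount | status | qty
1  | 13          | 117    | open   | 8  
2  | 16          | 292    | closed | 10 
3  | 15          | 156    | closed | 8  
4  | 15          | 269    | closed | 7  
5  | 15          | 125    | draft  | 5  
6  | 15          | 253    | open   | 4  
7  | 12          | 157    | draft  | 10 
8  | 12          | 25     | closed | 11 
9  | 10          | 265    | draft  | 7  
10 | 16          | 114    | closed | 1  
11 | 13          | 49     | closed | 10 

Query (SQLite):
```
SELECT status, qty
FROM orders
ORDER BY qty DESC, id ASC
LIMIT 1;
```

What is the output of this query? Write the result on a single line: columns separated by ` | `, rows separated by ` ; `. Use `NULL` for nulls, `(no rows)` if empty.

closed | 11

Sort by qty desc, tiebreak id asc: (11, id=8), (10, id=2), (10, id=7), (10, id=11) …. Take first 1.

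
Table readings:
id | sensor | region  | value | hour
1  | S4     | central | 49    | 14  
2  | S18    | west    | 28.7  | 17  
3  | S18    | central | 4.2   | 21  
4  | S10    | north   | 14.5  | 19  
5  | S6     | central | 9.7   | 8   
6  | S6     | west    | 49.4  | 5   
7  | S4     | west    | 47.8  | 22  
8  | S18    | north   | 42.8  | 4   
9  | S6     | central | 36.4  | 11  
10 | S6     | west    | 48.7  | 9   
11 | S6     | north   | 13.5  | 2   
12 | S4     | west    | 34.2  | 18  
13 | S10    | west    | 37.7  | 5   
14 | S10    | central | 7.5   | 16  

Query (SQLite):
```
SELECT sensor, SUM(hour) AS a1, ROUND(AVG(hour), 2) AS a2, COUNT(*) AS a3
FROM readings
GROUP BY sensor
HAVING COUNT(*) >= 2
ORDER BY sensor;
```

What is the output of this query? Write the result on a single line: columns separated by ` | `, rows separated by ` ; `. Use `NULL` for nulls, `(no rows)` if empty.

S10 | 40 | 13.33 | 3 ; S18 | 42 | 14 | 3 ; S4 | 54 | 18 | 3 ; S6 | 35 | 7 | 5

Group readings by sensor.
Per group compute: SUM(hour), ROUND(AVG(hour), 2), COUNT(*).
HAVING: drop groups with fewer than 2 rows.
  S10: ids {4, 13, 14} → SUM(hour)=40, ROUND(AVG(hour), 2)=13.33, COUNT(*)=3
  S18: ids {2, 3, 8} → SUM(hour)=42, ROUND(AVG(hour), 2)=14, COUNT(*)=3
  S4: ids {1, 7, 12} → SUM(hour)=54, ROUND(AVG(hour), 2)=18, COUNT(*)=3
  S6: ids {5, 6, 9, 10, 11} → SUM(hour)=35, ROUND(AVG(hour), 2)=7, COUNT(*)=5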